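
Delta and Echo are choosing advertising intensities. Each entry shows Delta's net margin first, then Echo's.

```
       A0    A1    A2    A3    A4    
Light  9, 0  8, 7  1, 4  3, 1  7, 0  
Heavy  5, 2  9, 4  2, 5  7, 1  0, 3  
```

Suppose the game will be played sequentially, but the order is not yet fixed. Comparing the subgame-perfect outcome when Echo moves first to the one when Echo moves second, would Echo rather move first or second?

If Delta leads: Echo's best replies are Light→A1, Heavy→A2; Delta's induced payoffs 8, 2; outcome (Light, A1), payoffs (8, 7).
If Echo leads: Delta's best replies are A0→Light, A1→Heavy, A2→Heavy, A3→Heavy, A4→Light; Echo's induced payoffs 0, 4, 5, 1, 0; outcome (Heavy, A2), payoffs (2, 5).
Echo gets 5 moving first and 7 moving second, so Echo prefers to move second.

second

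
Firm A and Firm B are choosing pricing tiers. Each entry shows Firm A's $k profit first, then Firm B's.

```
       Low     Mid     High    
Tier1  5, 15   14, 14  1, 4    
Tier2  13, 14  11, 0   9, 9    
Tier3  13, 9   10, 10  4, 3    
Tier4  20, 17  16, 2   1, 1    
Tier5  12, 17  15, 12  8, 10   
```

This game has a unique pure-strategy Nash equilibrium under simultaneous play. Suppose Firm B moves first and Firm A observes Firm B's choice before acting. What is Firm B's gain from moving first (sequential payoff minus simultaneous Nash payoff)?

Backward induction with Firm B moving first.
- Low → Firm A plays Tier4 (best of 5, 13, 13, 20, 12); Firm B gets 17.
- Mid → Firm A plays Tier4 (best of 14, 11, 10, 16, 15); Firm B gets 2.
- High → Firm A plays Tier2 (best of 1, 9, 4, 1, 8); Firm B gets 9.
Among 17, 2, 9, the best is 17 at Low. Subgame-perfect outcome: (Tier4, Low) with payoffs (20, 17).
Now find the simultaneous Nash equilibrium.
Firm A's best replies: Low→Tier4; Mid→Tier4; High→Tier2.
Firm B's best replies: Tier1→Low; Tier2→Low; Tier3→Mid; Tier4→Low; Tier5→Low.
The unique mutual best reply is (Tier4, Low), giving (20, 17).
Firm B's commitment gain: 17 − 17 = 0.

0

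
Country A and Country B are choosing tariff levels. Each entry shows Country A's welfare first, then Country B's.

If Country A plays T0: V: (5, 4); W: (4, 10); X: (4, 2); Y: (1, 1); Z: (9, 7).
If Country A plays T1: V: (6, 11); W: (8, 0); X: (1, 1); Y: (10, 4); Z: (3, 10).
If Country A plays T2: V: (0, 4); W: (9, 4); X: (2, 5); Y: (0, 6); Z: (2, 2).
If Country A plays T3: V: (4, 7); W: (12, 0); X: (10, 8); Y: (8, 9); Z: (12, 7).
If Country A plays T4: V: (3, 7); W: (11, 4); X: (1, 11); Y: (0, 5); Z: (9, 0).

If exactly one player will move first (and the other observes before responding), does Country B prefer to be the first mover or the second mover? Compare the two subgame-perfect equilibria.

If Country A leads: Country B's best replies are T0→W, T1→V, T2→Y, T3→Y, T4→X; Country A's induced payoffs 4, 6, 0, 8, 1; outcome (T3, Y), payoffs (8, 9).
If Country B leads: Country A's best replies are V→T1, W→T3, X→T3, Y→T1, Z→T3; Country B's induced payoffs 11, 0, 8, 4, 7; outcome (T1, V), payoffs (6, 11).
Country B gets 11 moving first and 9 moving second, so Country B prefers to move first.

first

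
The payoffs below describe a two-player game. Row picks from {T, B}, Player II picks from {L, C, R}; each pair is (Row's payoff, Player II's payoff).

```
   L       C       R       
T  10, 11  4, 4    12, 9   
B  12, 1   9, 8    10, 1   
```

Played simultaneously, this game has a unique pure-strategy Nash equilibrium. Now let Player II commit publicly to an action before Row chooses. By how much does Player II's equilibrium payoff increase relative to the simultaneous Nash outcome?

Row best-responds to each possible Player II move:
- L: Row compares 10, 12 and picks B; Player II would get 1.
- C: Row compares 4, 9 and picks B; Player II would get 8.
- R: Row compares 12, 10 and picks T; Player II would get 9.
Maximizing over 1, 8, 9, Player II chooses R. Subgame-perfect outcome: (T, R) with payoffs (12, 9).
Now find the simultaneous Nash equilibrium.
Row's best replies: L→B; C→B; R→T.
Player II's best replies: T→L; B→C.
Only (B, C) has each player best-responding; Nash payoffs (9, 8).
Player II's commitment gain: 9 − 8 = 1.

1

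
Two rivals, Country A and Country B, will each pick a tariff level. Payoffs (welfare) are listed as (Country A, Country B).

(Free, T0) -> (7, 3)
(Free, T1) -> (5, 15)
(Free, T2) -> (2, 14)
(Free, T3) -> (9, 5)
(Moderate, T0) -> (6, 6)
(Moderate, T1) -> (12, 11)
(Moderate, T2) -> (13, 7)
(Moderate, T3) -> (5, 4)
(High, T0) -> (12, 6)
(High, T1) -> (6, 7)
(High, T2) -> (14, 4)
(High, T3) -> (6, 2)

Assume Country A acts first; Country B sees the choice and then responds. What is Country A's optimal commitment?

Moderate

Work backward from Country B's decision.
- Free: Country B compares 3, 15, 14, 5 and picks T1; Country A would get 5.
- Moderate: Country B compares 6, 11, 7, 4 and picks T1; Country A would get 12.
- High: Country B compares 6, 7, 4, 2 and picks T1; Country A would get 6.
Among 5, 12, 6, the best is 12 at Moderate. Subgame-perfect outcome: (Moderate, T1) with payoffs (12, 11).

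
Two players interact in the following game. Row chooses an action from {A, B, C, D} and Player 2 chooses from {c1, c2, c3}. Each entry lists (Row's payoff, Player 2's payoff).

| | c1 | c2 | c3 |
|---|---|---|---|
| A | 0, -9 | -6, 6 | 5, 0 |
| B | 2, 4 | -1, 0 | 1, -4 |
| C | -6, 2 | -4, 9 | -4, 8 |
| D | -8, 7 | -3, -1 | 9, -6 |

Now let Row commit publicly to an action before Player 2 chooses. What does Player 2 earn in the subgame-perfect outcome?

Solve by backward induction (Row leads).
- A → Player 2 plays c2 (best of -9, 6, 0); Row gets -6.
- B → Player 2 plays c1 (best of 4, 0, -4); Row gets 2.
- C → Player 2 plays c2 (best of 2, 9, 8); Row gets -4.
- D → Player 2 plays c1 (best of 7, -1, -6); Row gets -8.
Row's induced payoffs are -6, 2, -4, -8, so Row commits to B. Subgame-perfect outcome: (B, c1) with payoffs (2, 4).

4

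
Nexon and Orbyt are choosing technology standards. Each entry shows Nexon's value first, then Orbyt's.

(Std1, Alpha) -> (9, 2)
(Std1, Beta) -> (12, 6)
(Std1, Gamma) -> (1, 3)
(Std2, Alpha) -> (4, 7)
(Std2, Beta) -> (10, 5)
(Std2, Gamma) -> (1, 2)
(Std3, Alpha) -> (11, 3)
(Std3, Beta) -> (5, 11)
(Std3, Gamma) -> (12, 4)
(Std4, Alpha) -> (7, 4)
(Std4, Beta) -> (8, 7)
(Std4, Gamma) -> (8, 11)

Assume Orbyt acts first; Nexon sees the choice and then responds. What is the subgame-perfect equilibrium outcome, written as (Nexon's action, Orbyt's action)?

Work backward from Nexon's decision.
- Alpha: BR = Std3, leader payoff 3.
- Beta: BR = Std1, leader payoff 6.
- Gamma: BR = Std3, leader payoff 4.
Maximizing over 3, 6, 4, Orbyt chooses Beta. Subgame-perfect outcome: (Std1, Beta) with payoffs (12, 6).

(Std1, Beta)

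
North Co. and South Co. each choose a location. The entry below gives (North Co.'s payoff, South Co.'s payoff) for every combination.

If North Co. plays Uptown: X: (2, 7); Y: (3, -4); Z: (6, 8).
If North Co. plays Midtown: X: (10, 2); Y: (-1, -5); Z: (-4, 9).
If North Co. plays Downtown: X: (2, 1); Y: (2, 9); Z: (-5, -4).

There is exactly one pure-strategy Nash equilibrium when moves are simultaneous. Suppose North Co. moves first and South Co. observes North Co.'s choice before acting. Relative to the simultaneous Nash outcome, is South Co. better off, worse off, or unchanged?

unchanged

Work backward from South Co.'s decision.
- Uptown → South Co. plays Z (best of 7, -4, 8); North Co. gets 6.
- Midtown → South Co. plays Z (best of 2, -5, 9); North Co. gets -4.
- Downtown → South Co. plays Y (best of 1, 9, -4); North Co. gets 2.
North Co.'s induced payoffs are 6, -4, 2, so North Co. commits to Uptown. Subgame-perfect outcome: (Uptown, Z) with payoffs (6, 8).
For the simultaneous game, intersect best replies.
North Co.'s best replies: X→Midtown; Y→Uptown; Z→Uptown.
South Co.'s best replies: Uptown→Z; Midtown→Z; Downtown→Y.
Only (Uptown, Z) has each player best-responding; Nash payoffs (6, 8).
South Co. earns 8 sequentially versus 8 at the Nash outcome: unchanged.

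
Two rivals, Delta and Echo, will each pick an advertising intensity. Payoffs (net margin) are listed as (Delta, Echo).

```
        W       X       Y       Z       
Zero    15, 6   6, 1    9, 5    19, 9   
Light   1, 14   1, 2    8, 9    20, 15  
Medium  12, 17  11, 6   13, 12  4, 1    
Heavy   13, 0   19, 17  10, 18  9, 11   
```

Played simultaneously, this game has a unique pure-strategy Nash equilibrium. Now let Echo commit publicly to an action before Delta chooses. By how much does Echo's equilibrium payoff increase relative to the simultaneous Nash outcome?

2

Delta best-responds to each possible Echo move:
- W → Delta plays Zero (best of 15, 1, 12, 13); Echo gets 6.
- X → Delta plays Heavy (best of 6, 1, 11, 19); Echo gets 17.
- Y → Delta plays Medium (best of 9, 8, 13, 10); Echo gets 12.
- Z → Delta plays Light (best of 19, 20, 4, 9); Echo gets 15.
Among 6, 17, 12, 15, the best is 17 at X. Subgame-perfect outcome: (Heavy, X) with payoffs (19, 17).
Under simultaneous play:
Delta's best replies: W→Zero; X→Heavy; Y→Medium; Z→Light.
Echo's best replies: Zero→Z; Light→Z; Medium→W; Heavy→Y.
The unique mutual best reply is (Light, Z), giving (20, 15).
Echo's commitment gain: 17 − 15 = 2.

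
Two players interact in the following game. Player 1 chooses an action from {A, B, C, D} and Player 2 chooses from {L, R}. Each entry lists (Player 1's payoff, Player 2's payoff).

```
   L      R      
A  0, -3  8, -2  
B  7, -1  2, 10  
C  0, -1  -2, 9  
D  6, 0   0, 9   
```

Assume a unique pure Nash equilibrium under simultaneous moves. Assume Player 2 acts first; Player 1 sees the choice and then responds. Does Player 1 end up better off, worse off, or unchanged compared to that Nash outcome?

worse off

Backward induction with Player 2 moving first.
- L → Player 1 plays B (best of 0, 7, 0, 6); Player 2 gets -1.
- R → Player 1 plays A (best of 8, 2, -2, 0); Player 2 gets -2.
Among -1, -2, the best is -1 at L. Subgame-perfect outcome: (B, L) with payoffs (7, -1).
Under simultaneous play:
Player 1's best replies: L→B; R→A.
Player 2's best replies: A→R; B→R; C→R; D→R.
The unique mutual best reply is (A, R), giving (8, -2).
Player 1 earns 7 sequentially versus 8 at the Nash outcome: worse off.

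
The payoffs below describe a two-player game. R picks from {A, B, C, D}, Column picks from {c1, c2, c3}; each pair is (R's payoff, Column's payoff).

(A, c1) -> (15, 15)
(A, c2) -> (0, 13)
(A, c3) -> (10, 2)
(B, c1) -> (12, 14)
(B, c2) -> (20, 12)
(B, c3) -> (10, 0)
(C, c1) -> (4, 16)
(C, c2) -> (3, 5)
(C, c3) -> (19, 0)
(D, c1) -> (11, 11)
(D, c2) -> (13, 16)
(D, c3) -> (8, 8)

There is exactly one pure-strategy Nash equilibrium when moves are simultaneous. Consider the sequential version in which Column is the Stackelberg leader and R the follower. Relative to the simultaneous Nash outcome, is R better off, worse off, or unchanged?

R best-responds to each possible Column move:
- c1: R compares 15, 12, 4, 11 and picks A; Column would get 15.
- c2: R compares 0, 20, 3, 13 and picks B; Column would get 12.
- c3: R compares 10, 10, 19, 8 and picks C; Column would get 0.
Column's induced payoffs are 15, 12, 0, so Column commits to c1. Subgame-perfect outcome: (A, c1) with payoffs (15, 15).
Now find the simultaneous Nash equilibrium.
R's best replies: c1→A; c2→B; c3→C.
Column's best replies: A→c1; B→c1; C→c1; D→c2.
The unique mutual best reply is (A, c1), giving (15, 15).
R earns 15 sequentially versus 15 at the Nash outcome: unchanged.

unchanged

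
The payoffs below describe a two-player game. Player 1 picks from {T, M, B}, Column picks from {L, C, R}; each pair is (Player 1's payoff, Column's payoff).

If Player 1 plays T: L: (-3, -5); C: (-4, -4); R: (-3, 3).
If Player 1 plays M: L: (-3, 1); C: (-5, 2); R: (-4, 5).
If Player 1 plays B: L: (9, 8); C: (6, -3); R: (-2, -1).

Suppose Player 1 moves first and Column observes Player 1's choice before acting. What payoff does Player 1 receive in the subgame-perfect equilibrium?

Solve by backward induction (Player 1 leads).
- T: BR = R, leader payoff -3.
- M: BR = R, leader payoff -4.
- B: BR = L, leader payoff 9.
Among -3, -4, 9, the best is 9 at B. Subgame-perfect outcome: (B, L) with payoffs (9, 8).

9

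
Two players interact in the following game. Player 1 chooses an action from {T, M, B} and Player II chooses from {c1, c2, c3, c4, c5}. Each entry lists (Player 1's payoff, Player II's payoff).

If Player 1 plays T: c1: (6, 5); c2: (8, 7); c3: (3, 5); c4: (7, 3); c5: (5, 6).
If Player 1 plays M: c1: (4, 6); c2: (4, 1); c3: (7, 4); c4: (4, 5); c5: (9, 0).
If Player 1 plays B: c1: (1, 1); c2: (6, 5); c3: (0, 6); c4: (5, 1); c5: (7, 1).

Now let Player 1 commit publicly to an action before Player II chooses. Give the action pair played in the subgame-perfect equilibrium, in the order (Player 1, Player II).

Solve by backward induction (Player 1 leads).
- T: BR = c2, leader payoff 8.
- M: BR = c1, leader payoff 4.
- B: BR = c3, leader payoff 0.
Maximizing over 8, 4, 0, Player 1 chooses T. Subgame-perfect outcome: (T, c2) with payoffs (8, 7).

(T, c2)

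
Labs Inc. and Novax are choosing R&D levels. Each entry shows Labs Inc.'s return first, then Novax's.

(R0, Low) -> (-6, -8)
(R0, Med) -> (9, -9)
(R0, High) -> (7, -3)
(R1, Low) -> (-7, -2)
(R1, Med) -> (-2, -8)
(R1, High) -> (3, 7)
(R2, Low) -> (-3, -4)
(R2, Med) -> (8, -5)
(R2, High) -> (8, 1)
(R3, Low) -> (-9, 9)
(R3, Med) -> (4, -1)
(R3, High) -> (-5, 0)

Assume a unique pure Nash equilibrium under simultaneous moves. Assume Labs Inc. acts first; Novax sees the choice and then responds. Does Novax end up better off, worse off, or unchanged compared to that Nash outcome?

unchanged

Work backward from Novax's decision.
- R0: Novax compares -8, -9, -3 and picks High; Labs Inc. would get 7.
- R1: Novax compares -2, -8, 7 and picks High; Labs Inc. would get 3.
- R2: Novax compares -4, -5, 1 and picks High; Labs Inc. would get 8.
- R3: Novax compares 9, -1, 0 and picks Low; Labs Inc. would get -9.
Maximizing over 7, 3, 8, -9, Labs Inc. chooses R2. Subgame-perfect outcome: (R2, High) with payoffs (8, 1).
Under simultaneous play:
Labs Inc.'s best replies: Low→R2; Med→R0; High→R2.
Novax's best replies: R0→High; R1→High; R2→High; R3→Low.
Only (R2, High) has each player best-responding; Nash payoffs (8, 1).
Novax earns 1 sequentially versus 1 at the Nash outcome: unchanged.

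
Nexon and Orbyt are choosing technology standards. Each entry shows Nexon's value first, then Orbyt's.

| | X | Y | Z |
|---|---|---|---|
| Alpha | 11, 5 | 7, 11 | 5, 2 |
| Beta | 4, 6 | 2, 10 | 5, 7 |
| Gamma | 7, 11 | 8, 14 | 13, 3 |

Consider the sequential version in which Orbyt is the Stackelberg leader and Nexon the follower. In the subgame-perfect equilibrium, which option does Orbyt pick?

Backward induction with Orbyt moving first.
- X: Nexon compares 11, 4, 7 and picks Alpha; Orbyt would get 5.
- Y: Nexon compares 7, 2, 8 and picks Gamma; Orbyt would get 14.
- Z: Nexon compares 5, 5, 13 and picks Gamma; Orbyt would get 3.
Maximizing over 5, 14, 3, Orbyt chooses Y. Subgame-perfect outcome: (Gamma, Y) with payoffs (8, 14).

Y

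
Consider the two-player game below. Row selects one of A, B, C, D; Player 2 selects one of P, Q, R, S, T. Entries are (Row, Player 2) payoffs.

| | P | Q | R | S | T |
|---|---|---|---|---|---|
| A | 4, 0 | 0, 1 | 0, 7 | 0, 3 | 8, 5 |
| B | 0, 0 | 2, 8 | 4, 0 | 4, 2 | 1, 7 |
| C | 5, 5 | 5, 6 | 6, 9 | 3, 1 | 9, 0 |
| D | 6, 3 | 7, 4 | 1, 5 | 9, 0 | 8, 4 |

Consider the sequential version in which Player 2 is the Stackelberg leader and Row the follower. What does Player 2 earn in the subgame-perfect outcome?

Row best-responds to each possible Player 2 move:
- P: BR = D, leader payoff 3.
- Q: BR = D, leader payoff 4.
- R: BR = C, leader payoff 9.
- S: BR = D, leader payoff 0.
- T: BR = C, leader payoff 0.
Player 2's induced payoffs are 3, 4, 9, 0, 0, so Player 2 commits to R. Subgame-perfect outcome: (C, R) with payoffs (6, 9).

9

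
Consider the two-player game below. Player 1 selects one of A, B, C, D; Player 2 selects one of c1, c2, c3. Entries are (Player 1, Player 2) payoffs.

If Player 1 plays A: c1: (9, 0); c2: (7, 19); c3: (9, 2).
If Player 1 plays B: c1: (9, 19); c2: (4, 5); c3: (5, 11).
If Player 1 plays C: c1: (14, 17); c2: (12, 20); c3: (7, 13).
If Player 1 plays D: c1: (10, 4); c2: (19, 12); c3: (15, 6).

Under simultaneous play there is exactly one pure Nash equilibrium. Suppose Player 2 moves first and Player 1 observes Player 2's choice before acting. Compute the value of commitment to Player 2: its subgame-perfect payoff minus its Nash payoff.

Backward induction with Player 2 moving first.
- c1: Player 1 compares 9, 9, 14, 10 and picks C; Player 2 would get 17.
- c2: Player 1 compares 7, 4, 12, 19 and picks D; Player 2 would get 12.
- c3: Player 1 compares 9, 5, 7, 15 and picks D; Player 2 would get 6.
Maximizing over 17, 12, 6, Player 2 chooses c1. Subgame-perfect outcome: (C, c1) with payoffs (14, 17).
Under simultaneous play:
Player 1's best replies: c1→C; c2→D; c3→D.
Player 2's best replies: A→c2; B→c1; C→c2; D→c2.
The unique mutual best reply is (D, c2), giving (19, 12).
Player 2's commitment gain: 17 − 12 = 5.

5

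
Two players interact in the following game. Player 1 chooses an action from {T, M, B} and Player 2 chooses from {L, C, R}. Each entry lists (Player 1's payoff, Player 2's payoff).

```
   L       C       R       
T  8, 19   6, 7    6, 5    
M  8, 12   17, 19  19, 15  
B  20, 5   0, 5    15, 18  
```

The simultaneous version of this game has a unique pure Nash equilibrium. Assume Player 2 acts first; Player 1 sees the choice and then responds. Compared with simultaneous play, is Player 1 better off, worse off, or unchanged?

Work backward from Player 1's decision.
- L: Player 1 compares 8, 8, 20 and picks B; Player 2 would get 5.
- C: Player 1 compares 6, 17, 0 and picks M; Player 2 would get 19.
- R: Player 1 compares 6, 19, 15 and picks M; Player 2 would get 15.
Among 5, 19, 15, the best is 19 at C. Subgame-perfect outcome: (M, C) with payoffs (17, 19).
For the simultaneous game, intersect best replies.
Player 1's best replies: L→B; C→M; R→M.
Player 2's best replies: T→L; M→C; B→R.
Only (M, C) has each player best-responding; Nash payoffs (17, 19).
Player 1 earns 17 sequentially versus 17 at the Nash outcome: unchanged.

unchanged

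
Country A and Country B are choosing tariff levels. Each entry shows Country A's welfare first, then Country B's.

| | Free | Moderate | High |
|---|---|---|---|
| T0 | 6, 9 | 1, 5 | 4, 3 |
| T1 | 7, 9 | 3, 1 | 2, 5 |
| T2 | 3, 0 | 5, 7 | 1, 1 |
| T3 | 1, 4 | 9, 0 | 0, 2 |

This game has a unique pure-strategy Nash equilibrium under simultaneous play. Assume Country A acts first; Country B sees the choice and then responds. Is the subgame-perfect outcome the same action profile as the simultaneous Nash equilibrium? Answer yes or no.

Solve by backward induction (Country A leads).
- T0: Country B compares 9, 5, 3 and picks Free; Country A would get 6.
- T1: Country B compares 9, 1, 5 and picks Free; Country A would get 7.
- T2: Country B compares 0, 7, 1 and picks Moderate; Country A would get 5.
- T3: Country B compares 4, 0, 2 and picks Free; Country A would get 1.
Among 6, 7, 5, 1, the best is 7 at T1. Subgame-perfect outcome: (T1, Free) with payoffs (7, 9).
For the simultaneous game, intersect best replies.
Country A's best replies: Free→T1; Moderate→T3; High→T0.
Country B's best replies: T0→Free; T1→Free; T2→Moderate; T3→Free.
The unique mutual best reply is (T1, Free), giving (7, 9).
Sequential outcome (T1, Free) coincides with the Nash profile (T1, Free).

yes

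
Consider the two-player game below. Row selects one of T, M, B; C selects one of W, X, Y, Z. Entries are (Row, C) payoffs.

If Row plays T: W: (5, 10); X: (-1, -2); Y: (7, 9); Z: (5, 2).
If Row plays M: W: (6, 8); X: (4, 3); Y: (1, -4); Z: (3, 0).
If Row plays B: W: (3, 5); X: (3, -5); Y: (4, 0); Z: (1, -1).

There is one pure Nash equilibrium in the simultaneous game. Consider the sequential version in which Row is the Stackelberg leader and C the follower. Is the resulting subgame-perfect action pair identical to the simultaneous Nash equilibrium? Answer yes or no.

yes

Solve by backward induction (Row leads).
- T: BR = W, leader payoff 5.
- M: BR = W, leader payoff 6.
- B: BR = W, leader payoff 3.
Among 5, 6, 3, the best is 6 at M. Subgame-perfect outcome: (M, W) with payoffs (6, 8).
For the simultaneous game, intersect best replies.
Row's best replies: W→M; X→M; Y→T; Z→T.
C's best replies: T→W; M→W; B→W.
Only (M, W) has each player best-responding; Nash payoffs (6, 8).
Sequential outcome (M, W) coincides with the Nash profile (M, W).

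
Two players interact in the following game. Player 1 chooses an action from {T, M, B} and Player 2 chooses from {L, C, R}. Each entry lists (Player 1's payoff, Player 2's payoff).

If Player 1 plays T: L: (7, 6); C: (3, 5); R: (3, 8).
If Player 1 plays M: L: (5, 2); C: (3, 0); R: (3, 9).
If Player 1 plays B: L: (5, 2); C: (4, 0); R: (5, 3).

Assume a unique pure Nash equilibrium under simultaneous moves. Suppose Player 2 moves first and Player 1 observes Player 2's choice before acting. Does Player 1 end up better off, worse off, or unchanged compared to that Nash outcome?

Backward induction with Player 2 moving first.
- L → Player 1 plays T (best of 7, 5, 5); Player 2 gets 6.
- C → Player 1 plays B (best of 3, 3, 4); Player 2 gets 0.
- R → Player 1 plays B (best of 3, 3, 5); Player 2 gets 3.
Maximizing over 6, 0, 3, Player 2 chooses L. Subgame-perfect outcome: (T, L) with payoffs (7, 6).
Now find the simultaneous Nash equilibrium.
Player 1's best replies: L→T; C→B; R→B.
Player 2's best replies: T→R; M→R; B→R.
The unique mutual best reply is (B, R), giving (5, 3).
Player 1 earns 7 sequentially versus 5 at the Nash outcome: better off.

better off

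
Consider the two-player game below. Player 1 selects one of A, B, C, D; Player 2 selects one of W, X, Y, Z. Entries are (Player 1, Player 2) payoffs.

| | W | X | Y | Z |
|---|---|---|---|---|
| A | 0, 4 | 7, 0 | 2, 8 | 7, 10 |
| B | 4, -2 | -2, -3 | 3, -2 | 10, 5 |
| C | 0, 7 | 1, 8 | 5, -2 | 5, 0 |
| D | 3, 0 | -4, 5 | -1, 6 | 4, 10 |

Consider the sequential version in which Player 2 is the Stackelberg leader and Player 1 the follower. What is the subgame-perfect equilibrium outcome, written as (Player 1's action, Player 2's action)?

Backward induction with Player 2 moving first.
- W → Player 1 plays B (best of 0, 4, 0, 3); Player 2 gets -2.
- X → Player 1 plays A (best of 7, -2, 1, -4); Player 2 gets 0.
- Y → Player 1 plays C (best of 2, 3, 5, -1); Player 2 gets -2.
- Z → Player 1 plays B (best of 7, 10, 5, 4); Player 2 gets 5.
Player 2's induced payoffs are -2, 0, -2, 5, so Player 2 commits to Z. Subgame-perfect outcome: (B, Z) with payoffs (10, 5).

(B, Z)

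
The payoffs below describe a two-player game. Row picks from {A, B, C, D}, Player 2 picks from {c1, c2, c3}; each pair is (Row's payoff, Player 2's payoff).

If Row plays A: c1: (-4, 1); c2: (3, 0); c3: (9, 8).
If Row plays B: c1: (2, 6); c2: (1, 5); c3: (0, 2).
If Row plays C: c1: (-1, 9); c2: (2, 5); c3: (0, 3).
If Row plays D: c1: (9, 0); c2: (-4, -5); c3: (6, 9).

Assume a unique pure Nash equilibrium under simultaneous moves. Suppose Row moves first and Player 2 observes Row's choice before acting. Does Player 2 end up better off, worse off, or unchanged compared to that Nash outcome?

unchanged

Work backward from Player 2's decision.
- A → Player 2 plays c3 (best of 1, 0, 8); Row gets 9.
- B → Player 2 plays c1 (best of 6, 5, 2); Row gets 2.
- C → Player 2 plays c1 (best of 9, 5, 3); Row gets -1.
- D → Player 2 plays c3 (best of 0, -5, 9); Row gets 6.
Maximizing over 9, 2, -1, 6, Row chooses A. Subgame-perfect outcome: (A, c3) with payoffs (9, 8).
Now find the simultaneous Nash equilibrium.
Row's best replies: c1→D; c2→A; c3→A.
Player 2's best replies: A→c3; B→c1; C→c1; D→c3.
The unique mutual best reply is (A, c3), giving (9, 8).
Player 2 earns 8 sequentially versus 8 at the Nash outcome: unchanged.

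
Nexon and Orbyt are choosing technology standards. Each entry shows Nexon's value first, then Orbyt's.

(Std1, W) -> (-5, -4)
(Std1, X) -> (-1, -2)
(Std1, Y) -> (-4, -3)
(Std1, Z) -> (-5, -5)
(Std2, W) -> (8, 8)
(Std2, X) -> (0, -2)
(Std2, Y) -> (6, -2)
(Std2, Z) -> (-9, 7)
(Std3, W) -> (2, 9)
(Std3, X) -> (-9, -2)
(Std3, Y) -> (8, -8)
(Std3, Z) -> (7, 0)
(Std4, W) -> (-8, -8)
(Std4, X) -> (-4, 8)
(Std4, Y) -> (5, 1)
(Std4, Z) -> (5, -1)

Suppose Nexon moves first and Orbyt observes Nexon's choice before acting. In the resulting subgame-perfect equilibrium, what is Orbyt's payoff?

8

Work backward from Orbyt's decision.
- Std1 → Orbyt plays X (best of -4, -2, -3, -5); Nexon gets -1.
- Std2 → Orbyt plays W (best of 8, -2, -2, 7); Nexon gets 8.
- Std3 → Orbyt plays W (best of 9, -2, -8, 0); Nexon gets 2.
- Std4 → Orbyt plays X (best of -8, 8, 1, -1); Nexon gets -4.
Among -1, 8, 2, -4, the best is 8 at Std2. Subgame-perfect outcome: (Std2, W) with payoffs (8, 8).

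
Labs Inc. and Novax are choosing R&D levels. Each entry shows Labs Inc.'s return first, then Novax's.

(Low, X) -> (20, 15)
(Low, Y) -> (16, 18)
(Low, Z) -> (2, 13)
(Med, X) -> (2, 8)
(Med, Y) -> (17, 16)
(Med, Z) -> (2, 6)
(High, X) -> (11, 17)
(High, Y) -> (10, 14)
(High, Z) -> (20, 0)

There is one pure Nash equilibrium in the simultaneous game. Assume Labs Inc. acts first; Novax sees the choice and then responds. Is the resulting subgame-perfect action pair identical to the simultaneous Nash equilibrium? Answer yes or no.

Solve by backward induction (Labs Inc. leads).
- Low → Novax plays Y (best of 15, 18, 13); Labs Inc. gets 16.
- Med → Novax plays Y (best of 8, 16, 6); Labs Inc. gets 17.
- High → Novax plays X (best of 17, 14, 0); Labs Inc. gets 11.
Maximizing over 16, 17, 11, Labs Inc. chooses Med. Subgame-perfect outcome: (Med, Y) with payoffs (17, 16).
Now find the simultaneous Nash equilibrium.
Labs Inc.'s best replies: X→Low; Y→Med; Z→High.
Novax's best replies: Low→Y; Med→Y; High→X.
Only (Med, Y) has each player best-responding; Nash payoffs (17, 16).
Sequential outcome (Med, Y) coincides with the Nash profile (Med, Y).

yes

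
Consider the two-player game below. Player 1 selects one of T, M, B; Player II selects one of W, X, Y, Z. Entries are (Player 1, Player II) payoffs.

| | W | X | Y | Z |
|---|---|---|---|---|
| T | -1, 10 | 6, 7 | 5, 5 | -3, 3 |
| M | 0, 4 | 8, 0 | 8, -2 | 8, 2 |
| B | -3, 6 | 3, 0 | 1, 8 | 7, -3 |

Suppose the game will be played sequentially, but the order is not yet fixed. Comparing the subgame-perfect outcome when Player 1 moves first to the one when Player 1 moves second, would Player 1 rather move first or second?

If Player 1 leads: Player II's best replies are T→W, M→W, B→Y; Player 1's induced payoffs -1, 0, 1; outcome (B, Y), payoffs (1, 8).
If Player II leads: Player 1's best replies are W→M, X→M, Y→M, Z→M; Player II's induced payoffs 4, 0, -2, 2; outcome (M, W), payoffs (0, 4).
Player 1 gets 1 moving first and 0 moving second, so Player 1 prefers to move first.

first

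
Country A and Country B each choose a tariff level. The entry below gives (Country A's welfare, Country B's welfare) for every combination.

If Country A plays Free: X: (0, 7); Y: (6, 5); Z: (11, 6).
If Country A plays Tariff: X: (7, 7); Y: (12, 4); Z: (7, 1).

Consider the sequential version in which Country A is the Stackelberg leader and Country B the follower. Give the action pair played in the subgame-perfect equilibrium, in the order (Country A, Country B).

(Tariff, X)

Country B best-responds to each possible Country A move:
- Free → Country B plays X (best of 7, 5, 6); Country A gets 0.
- Tariff → Country B plays X (best of 7, 4, 1); Country A gets 7.
Among 0, 7, the best is 7 at Tariff. Subgame-perfect outcome: (Tariff, X) with payoffs (7, 7).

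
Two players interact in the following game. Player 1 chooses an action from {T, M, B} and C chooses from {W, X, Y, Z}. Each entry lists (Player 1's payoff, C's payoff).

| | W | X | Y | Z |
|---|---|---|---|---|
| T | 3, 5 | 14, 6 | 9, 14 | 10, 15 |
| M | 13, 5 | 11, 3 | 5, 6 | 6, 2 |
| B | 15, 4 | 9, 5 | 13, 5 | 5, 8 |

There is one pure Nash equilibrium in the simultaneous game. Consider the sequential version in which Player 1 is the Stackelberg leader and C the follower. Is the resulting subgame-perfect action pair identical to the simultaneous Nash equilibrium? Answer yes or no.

yes

Backward induction with Player 1 moving first.
- T → C plays Z (best of 5, 6, 14, 15); Player 1 gets 10.
- M → C plays Y (best of 5, 3, 6, 2); Player 1 gets 5.
- B → C plays Z (best of 4, 5, 5, 8); Player 1 gets 5.
Player 1's induced payoffs are 10, 5, 5, so Player 1 commits to T. Subgame-perfect outcome: (T, Z) with payoffs (10, 15).
For the simultaneous game, intersect best replies.
Player 1's best replies: W→B; X→T; Y→B; Z→T.
C's best replies: T→Z; M→Y; B→Z.
Only (T, Z) has each player best-responding; Nash payoffs (10, 15).
Sequential outcome (T, Z) coincides with the Nash profile (T, Z).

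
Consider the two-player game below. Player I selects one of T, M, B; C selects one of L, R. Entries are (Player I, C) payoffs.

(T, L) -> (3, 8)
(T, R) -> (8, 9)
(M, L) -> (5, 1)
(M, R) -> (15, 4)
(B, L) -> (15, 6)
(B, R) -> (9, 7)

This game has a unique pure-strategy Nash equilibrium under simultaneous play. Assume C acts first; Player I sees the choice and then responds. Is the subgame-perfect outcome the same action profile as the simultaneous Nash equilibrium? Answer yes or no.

Solve by backward induction (C leads).
- L → Player I plays B (best of 3, 5, 15); C gets 6.
- R → Player I plays M (best of 8, 15, 9); C gets 4.
C's induced payoffs are 6, 4, so C commits to L. Subgame-perfect outcome: (B, L) with payoffs (15, 6).
For the simultaneous game, intersect best replies.
Player I's best replies: L→B; R→M.
C's best replies: T→R; M→R; B→R.
Only (M, R) has each player best-responding; Nash payoffs (15, 4).
Sequential outcome (B, L) differs from the Nash profile (M, R).

no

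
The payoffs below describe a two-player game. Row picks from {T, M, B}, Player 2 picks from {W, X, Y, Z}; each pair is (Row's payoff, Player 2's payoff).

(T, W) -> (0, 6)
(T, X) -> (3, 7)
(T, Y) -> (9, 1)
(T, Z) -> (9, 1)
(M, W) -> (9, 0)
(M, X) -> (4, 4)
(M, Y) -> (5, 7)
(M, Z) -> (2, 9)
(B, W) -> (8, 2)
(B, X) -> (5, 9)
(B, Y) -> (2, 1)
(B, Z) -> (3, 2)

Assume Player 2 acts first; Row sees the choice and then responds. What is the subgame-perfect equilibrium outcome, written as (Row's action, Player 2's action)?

Row best-responds to each possible Player 2 move:
- W: Row compares 0, 9, 8 and picks M; Player 2 would get 0.
- X: Row compares 3, 4, 5 and picks B; Player 2 would get 9.
- Y: Row compares 9, 5, 2 and picks T; Player 2 would get 1.
- Z: Row compares 9, 2, 3 and picks T; Player 2 would get 1.
Maximizing over 0, 9, 1, 1, Player 2 chooses X. Subgame-perfect outcome: (B, X) with payoffs (5, 9).

(B, X)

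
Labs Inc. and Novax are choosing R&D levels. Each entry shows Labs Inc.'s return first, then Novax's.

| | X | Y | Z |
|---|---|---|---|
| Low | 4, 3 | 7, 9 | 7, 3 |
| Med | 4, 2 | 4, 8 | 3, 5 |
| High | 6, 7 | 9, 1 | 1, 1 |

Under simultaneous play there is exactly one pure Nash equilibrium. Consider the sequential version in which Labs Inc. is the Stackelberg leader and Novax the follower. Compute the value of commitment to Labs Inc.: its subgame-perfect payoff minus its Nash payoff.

Backward induction with Labs Inc. moving first.
- Low → Novax plays Y (best of 3, 9, 3); Labs Inc. gets 7.
- Med → Novax plays Y (best of 2, 8, 5); Labs Inc. gets 4.
- High → Novax plays X (best of 7, 1, 1); Labs Inc. gets 6.
Maximizing over 7, 4, 6, Labs Inc. chooses Low. Subgame-perfect outcome: (Low, Y) with payoffs (7, 9).
Now find the simultaneous Nash equilibrium.
Labs Inc.'s best replies: X→High; Y→High; Z→Low.
Novax's best replies: Low→Y; Med→Y; High→X.
Only (High, X) has each player best-responding; Nash payoffs (6, 7).
Labs Inc.'s commitment gain: 7 − 6 = 1.

1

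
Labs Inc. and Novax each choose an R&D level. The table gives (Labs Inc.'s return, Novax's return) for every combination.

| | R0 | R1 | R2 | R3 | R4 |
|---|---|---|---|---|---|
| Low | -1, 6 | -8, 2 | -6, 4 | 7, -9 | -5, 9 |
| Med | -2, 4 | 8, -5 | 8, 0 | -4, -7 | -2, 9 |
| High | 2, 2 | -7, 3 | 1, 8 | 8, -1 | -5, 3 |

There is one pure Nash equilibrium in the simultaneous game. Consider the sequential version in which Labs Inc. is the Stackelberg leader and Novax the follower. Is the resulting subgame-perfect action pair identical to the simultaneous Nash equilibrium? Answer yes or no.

Novax best-responds to each possible Labs Inc. move:
- Low: Novax compares 6, 2, 4, -9, 9 and picks R4; Labs Inc. would get -5.
- Med: Novax compares 4, -5, 0, -7, 9 and picks R4; Labs Inc. would get -2.
- High: Novax compares 2, 3, 8, -1, 3 and picks R2; Labs Inc. would get 1.
Labs Inc.'s induced payoffs are -5, -2, 1, so Labs Inc. commits to High. Subgame-perfect outcome: (High, R2) with payoffs (1, 8).
Now find the simultaneous Nash equilibrium.
Labs Inc.'s best replies: R0→High; R1→Med; R2→Med; R3→High; R4→Med.
Novax's best replies: Low→R4; Med→R4; High→R2.
Only (Med, R4) has each player best-responding; Nash payoffs (-2, 9).
Sequential outcome (High, R2) differs from the Nash profile (Med, R4).

no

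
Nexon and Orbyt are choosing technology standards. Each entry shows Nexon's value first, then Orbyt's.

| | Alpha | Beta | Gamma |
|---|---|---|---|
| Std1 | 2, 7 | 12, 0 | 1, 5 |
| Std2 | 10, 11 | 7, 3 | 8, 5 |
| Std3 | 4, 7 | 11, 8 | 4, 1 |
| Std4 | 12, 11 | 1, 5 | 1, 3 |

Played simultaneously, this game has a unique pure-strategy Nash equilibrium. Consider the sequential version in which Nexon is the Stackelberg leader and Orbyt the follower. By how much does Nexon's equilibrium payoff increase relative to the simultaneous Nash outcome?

Work backward from Orbyt's decision.
- Std1 → Orbyt plays Alpha (best of 7, 0, 5); Nexon gets 2.
- Std2 → Orbyt plays Alpha (best of 11, 3, 5); Nexon gets 10.
- Std3 → Orbyt plays Beta (best of 7, 8, 1); Nexon gets 11.
- Std4 → Orbyt plays Alpha (best of 11, 5, 3); Nexon gets 12.
Maximizing over 2, 10, 11, 12, Nexon chooses Std4. Subgame-perfect outcome: (Std4, Alpha) with payoffs (12, 11).
Now find the simultaneous Nash equilibrium.
Nexon's best replies: Alpha→Std4; Beta→Std1; Gamma→Std2.
Orbyt's best replies: Std1→Alpha; Std2→Alpha; Std3→Beta; Std4→Alpha.
Only (Std4, Alpha) has each player best-responding; Nash payoffs (12, 11).
Nexon's commitment gain: 12 − 12 = 0.

0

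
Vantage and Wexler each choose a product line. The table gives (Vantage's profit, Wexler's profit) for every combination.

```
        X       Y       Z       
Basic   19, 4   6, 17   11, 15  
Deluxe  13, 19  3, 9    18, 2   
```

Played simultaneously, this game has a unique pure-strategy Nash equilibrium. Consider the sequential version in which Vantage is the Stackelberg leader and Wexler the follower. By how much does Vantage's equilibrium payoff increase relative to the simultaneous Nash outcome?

Work backward from Wexler's decision.
- Basic: Wexler compares 4, 17, 15 and picks Y; Vantage would get 6.
- Deluxe: Wexler compares 19, 9, 2 and picks X; Vantage would get 13.
Among 6, 13, the best is 13 at Deluxe. Subgame-perfect outcome: (Deluxe, X) with payoffs (13, 19).
Under simultaneous play:
Vantage's best replies: X→Basic; Y→Basic; Z→Deluxe.
Wexler's best replies: Basic→Y; Deluxe→X.
The unique mutual best reply is (Basic, Y), giving (6, 17).
Vantage's commitment gain: 13 − 6 = 7.

7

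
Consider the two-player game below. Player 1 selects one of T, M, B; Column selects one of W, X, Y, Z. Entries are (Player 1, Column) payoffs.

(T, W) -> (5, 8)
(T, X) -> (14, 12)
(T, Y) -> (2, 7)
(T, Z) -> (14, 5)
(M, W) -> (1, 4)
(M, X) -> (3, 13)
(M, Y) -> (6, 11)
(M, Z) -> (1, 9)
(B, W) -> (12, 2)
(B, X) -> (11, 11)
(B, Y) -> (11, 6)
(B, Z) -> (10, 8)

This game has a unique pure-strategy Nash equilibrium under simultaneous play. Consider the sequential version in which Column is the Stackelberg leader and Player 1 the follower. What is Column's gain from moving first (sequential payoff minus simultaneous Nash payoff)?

0

Work backward from Player 1's decision.
- W: BR = B, leader payoff 2.
- X: BR = T, leader payoff 12.
- Y: BR = B, leader payoff 6.
- Z: BR = T, leader payoff 5.
Among 2, 12, 6, 5, the best is 12 at X. Subgame-perfect outcome: (T, X) with payoffs (14, 12).
Now find the simultaneous Nash equilibrium.
Player 1's best replies: W→B; X→T; Y→B; Z→T.
Column's best replies: T→X; M→X; B→X.
Only (T, X) has each player best-responding; Nash payoffs (14, 12).
Column's commitment gain: 12 − 12 = 0.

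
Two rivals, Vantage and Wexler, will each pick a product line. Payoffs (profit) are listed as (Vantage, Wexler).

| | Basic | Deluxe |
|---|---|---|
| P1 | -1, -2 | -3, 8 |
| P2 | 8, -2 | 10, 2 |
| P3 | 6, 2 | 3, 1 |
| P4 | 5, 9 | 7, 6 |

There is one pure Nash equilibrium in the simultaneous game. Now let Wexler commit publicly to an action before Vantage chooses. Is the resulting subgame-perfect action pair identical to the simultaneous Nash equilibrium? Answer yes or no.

Vantage best-responds to each possible Wexler move:
- Basic: Vantage compares -1, 8, 6, 5 and picks P2; Wexler would get -2.
- Deluxe: Vantage compares -3, 10, 3, 7 and picks P2; Wexler would get 2.
Among -2, 2, the best is 2 at Deluxe. Subgame-perfect outcome: (P2, Deluxe) with payoffs (10, 2).
Under simultaneous play:
Vantage's best replies: Basic→P2; Deluxe→P2.
Wexler's best replies: P1→Deluxe; P2→Deluxe; P3→Basic; P4→Basic.
The unique mutual best reply is (P2, Deluxe), giving (10, 2).
Sequential outcome (P2, Deluxe) coincides with the Nash profile (P2, Deluxe).

yes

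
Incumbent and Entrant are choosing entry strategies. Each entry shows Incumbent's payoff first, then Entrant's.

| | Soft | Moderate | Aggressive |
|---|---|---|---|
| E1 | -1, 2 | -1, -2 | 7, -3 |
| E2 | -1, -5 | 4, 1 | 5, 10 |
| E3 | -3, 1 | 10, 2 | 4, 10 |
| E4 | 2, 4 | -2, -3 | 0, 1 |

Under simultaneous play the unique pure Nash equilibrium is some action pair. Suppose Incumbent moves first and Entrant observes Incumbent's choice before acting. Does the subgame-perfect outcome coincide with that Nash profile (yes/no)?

Backward induction with Incumbent moving first.
- E1 → Entrant plays Soft (best of 2, -2, -3); Incumbent gets -1.
- E2 → Entrant plays Aggressive (best of -5, 1, 10); Incumbent gets 5.
- E3 → Entrant plays Aggressive (best of 1, 2, 10); Incumbent gets 4.
- E4 → Entrant plays Soft (best of 4, -3, 1); Incumbent gets 2.
Incumbent's induced payoffs are -1, 5, 4, 2, so Incumbent commits to E2. Subgame-perfect outcome: (E2, Aggressive) with payoffs (5, 10).
Now find the simultaneous Nash equilibrium.
Incumbent's best replies: Soft→E4; Moderate→E3; Aggressive→E1.
Entrant's best replies: E1→Soft; E2→Aggressive; E3→Aggressive; E4→Soft.
The unique mutual best reply is (E4, Soft), giving (2, 4).
Sequential outcome (E2, Aggressive) differs from the Nash profile (E4, Soft).

no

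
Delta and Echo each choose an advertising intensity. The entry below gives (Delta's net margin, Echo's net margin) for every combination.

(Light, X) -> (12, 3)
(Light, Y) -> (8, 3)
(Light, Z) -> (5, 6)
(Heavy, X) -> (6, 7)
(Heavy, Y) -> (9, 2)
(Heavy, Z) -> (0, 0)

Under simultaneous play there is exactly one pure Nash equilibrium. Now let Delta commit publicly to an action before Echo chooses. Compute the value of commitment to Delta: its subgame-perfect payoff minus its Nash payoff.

1

Echo best-responds to each possible Delta move:
- Light: Echo compares 3, 3, 6 and picks Z; Delta would get 5.
- Heavy: Echo compares 7, 2, 0 and picks X; Delta would get 6.
Maximizing over 5, 6, Delta chooses Heavy. Subgame-perfect outcome: (Heavy, X) with payoffs (6, 7).
For the simultaneous game, intersect best replies.
Delta's best replies: X→Light; Y→Heavy; Z→Light.
Echo's best replies: Light→Z; Heavy→X.
The unique mutual best reply is (Light, Z), giving (5, 6).
Delta's commitment gain: 6 − 5 = 1.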